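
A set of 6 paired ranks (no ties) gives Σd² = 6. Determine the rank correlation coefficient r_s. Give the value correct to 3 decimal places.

ρ = 1 − 6Σd² / [n(n²−1)] = 1 − 6×6 / (6×35)
  = 1 − 36/210 = 1 − 0.1714 ≈ 0.829

0.829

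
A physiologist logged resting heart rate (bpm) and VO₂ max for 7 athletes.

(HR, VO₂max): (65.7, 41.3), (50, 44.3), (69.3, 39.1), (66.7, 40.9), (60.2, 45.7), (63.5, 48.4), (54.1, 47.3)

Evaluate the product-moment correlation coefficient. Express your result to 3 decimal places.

n = 7, Σx = 429.5, Σy = 307, Σx² = 26650.97, Σy² = 13538.14, Σxy = 18749.54
nΣxy − ΣxΣy = 131246.78 − 131856.5 = -609.72
nΣx² − (Σx)² = 186556.79 − 184470.25 = 2086.54; nΣy² − (Σy)² = 94766.98 − 94249 = 517.98
r = -609.72 / √(2086.54 × 517.98) = -609.72 / 1039.6086 ≈ -0.586

-0.586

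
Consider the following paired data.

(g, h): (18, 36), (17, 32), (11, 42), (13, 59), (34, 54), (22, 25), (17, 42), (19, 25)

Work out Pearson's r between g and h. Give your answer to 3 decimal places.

0.082

n = 8, Σg = 151, Σh = 315, Σg² = 3193, Σh² = 13495, Σgh = 5996
nΣgh − ΣgΣh = 47968 − 47565 = 403
nΣg² − (Σg)² = 25544 − 22801 = 2743; nΣh² − (Σh)² = 107960 − 99225 = 8735
r = 403 / √(2743 × 8735) = 403 / 4894.9060 ≈ 0.082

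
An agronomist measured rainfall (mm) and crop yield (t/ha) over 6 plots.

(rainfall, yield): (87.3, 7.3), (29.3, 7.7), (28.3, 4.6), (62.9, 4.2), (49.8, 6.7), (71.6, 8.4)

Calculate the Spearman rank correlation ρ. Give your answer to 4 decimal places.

0.3143

Rank rainfall: 6, 2, 1, 4, 3, 5
Rank yield: 4, 5, 2, 1, 3, 6
d = rank(rainfall) − rank(yield): 2, -3, -1, 3, 0, -1; Σd² = 24
ρ = 1 − 6Σd² / [n(n²−1)] = 1 − 6×24 / (6×35) = 1 − 144/210 ≈ 0.3143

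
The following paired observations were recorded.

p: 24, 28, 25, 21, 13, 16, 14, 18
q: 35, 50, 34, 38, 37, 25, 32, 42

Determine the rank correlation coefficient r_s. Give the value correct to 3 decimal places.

0.405

Rank p: 6, 8, 7, 5, 1, 3, 2, 4
Rank q: 4, 8, 3, 6, 5, 1, 2, 7
d = rank(p) − rank(q): 2, 0, 4, -1, -4, 2, 0, -3; Σd² = 50
ρ = 1 − 6Σd² / [n(n²−1)] = 1 − 6×50 / (8×63) = 1 − 300/504 ≈ 0.405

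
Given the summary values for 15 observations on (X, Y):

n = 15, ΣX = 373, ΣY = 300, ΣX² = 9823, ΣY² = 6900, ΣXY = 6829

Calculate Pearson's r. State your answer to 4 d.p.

r = (nΣXY − ΣXΣY) / √[(nΣX² − (ΣX)²)(nΣY² − (ΣY)²)]
Numerator: 15×6829 − 373×300 = -9465
Denominator: √[(147345 − 139129)(103500 − 90000)] = √[8216 × 13500] = 10531.6665
r = -9465 / 10531.6665 ≈ -0.8987

-0.8987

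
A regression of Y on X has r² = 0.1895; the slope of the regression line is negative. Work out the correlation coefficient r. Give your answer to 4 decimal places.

-0.4353

|r| = √0.1895 = 0.4353
The association is negative, so r = −0.4353.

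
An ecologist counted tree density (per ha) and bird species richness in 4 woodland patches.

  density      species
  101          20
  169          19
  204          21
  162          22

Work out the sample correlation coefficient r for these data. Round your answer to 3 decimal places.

n = 4, Σx = 636, Σy = 82, Σx² = 106622, Σy² = 1686, Σxy = 13079
nΣxy − ΣxΣy = 52316 − 52152 = 164
nΣx² − (Σx)² = 426488 − 404496 = 21992; nΣy² − (Σy)² = 6744 − 6724 = 20
r = 164 / √(21992 × 20) = 164 / 663.2043 ≈ 0.247

0.247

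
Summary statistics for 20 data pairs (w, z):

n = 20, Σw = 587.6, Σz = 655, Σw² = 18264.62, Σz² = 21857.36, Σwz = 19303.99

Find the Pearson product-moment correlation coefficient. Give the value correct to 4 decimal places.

r = (nΣwz − ΣwΣz) / √[(nΣw² − (Σw)²)(nΣz² − (Σz)²)]
Numerator: 20×19303.99 − 587.6×655 = 1201.8
Denominator: √[(365292.4 − 345273.76)(437147.2 − 429025)] = √[20018.64 × 8122.2] = 12751.2900
r = 1201.8 / 12751.2900 ≈ 0.0942

0.0942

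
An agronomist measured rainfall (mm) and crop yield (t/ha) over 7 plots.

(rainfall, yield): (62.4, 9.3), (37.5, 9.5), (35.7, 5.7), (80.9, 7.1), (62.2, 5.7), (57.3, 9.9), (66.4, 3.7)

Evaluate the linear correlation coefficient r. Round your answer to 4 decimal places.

-0.1930

n = 7, Σx = 402.4, Σy = 50.9, Σx² = 24680.4, Σy² = 403.83, Σxy = 2881.94
nΣxy − ΣxΣy = 20173.58 − 20482.16 = -308.58
nΣx² − (Σx)² = 172762.8 − 161925.76 = 10837.04; nΣy² − (Σy)² = 2826.81 − 2590.81 = 236
r = -308.58 / √(10837.04 × 236) = -308.58 / 1599.2315 ≈ -0.1930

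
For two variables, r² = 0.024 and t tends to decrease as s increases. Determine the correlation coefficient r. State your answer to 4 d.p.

|r| = √0.024 = 0.1549
The association is negative, so r = −0.1549.

-0.1549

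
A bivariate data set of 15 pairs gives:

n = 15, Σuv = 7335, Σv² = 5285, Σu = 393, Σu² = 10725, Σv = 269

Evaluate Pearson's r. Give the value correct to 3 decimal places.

r = (nΣuv − ΣuΣv) / √[(nΣu² − (Σu)²)(nΣv² − (Σv)²)]
Numerator: 15×7335 − 393×269 = 4308
Denominator: √[(160875 − 154449)(79275 − 72361)] = √[6426 × 6914] = 6665.5355
r = 4308 / 6665.5355 ≈ 0.646

0.646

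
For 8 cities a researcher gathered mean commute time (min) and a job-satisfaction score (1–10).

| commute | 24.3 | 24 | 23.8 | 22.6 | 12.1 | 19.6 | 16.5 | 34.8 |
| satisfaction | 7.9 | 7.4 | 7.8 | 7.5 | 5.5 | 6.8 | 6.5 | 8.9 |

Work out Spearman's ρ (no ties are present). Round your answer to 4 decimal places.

0.9286

Rank commute: 7, 6, 5, 4, 1, 3, 2, 8
Rank satisfaction: 7, 4, 6, 5, 1, 3, 2, 8
d = rank(commute) − rank(satisfaction): 0, 2, -1, -1, 0, 0, 0, 0; Σd² = 6
ρ = 1 − 6Σd² / [n(n²−1)] = 1 − 6×6 / (8×63) = 1 − 36/504 ≈ 0.9286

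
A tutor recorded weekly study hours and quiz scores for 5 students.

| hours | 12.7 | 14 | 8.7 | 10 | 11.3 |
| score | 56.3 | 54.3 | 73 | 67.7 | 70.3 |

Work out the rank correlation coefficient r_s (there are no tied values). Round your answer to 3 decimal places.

Rank hours: 4, 5, 1, 2, 3
Rank score: 2, 1, 5, 3, 4
d = rank(hours) − rank(score): 2, 4, -4, -1, -1; Σd² = 38
ρ = 1 − 6Σd² / [n(n²−1)] = 1 − 6×38 / (5×24) = 1 − 228/120 ≈ -0.900

-0.900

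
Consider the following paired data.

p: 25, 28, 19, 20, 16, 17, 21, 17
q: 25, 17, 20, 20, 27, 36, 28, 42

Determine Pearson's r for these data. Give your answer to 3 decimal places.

n = 8, Σp = 163, Σq = 215, Σp² = 3445, Σq² = 6287, Σpq = 4227
nΣpq − ΣpΣq = 33816 − 35045 = -1229
nΣp² − (Σp)² = 27560 − 26569 = 991; nΣq² − (Σq)² = 50296 − 46225 = 4071
r = -1229 / √(991 × 4071) = -1229 / 2008.5719 ≈ -0.612

-0.612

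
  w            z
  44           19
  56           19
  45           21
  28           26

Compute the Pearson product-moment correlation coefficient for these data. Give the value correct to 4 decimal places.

n = 4, Σw = 173, Σz = 85, Σw² = 7881, Σz² = 1839, Σwz = 3573
nΣwz − ΣwΣz = 14292 − 14705 = -413
nΣw² − (Σw)² = 31524 − 29929 = 1595; nΣz² − (Σz)² = 7356 − 7225 = 131
r = -413 / √(1595 × 131) = -413 / 457.1050 ≈ -0.9035

-0.9035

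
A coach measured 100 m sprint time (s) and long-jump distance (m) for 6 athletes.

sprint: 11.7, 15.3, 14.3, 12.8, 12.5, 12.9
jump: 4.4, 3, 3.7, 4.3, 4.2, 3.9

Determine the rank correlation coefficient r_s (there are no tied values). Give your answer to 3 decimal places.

Rank sprint: 1, 6, 5, 3, 2, 4
Rank jump: 6, 1, 2, 5, 4, 3
d = rank(sprint) − rank(jump): -5, 5, 3, -2, -2, 1; Σd² = 68
ρ = 1 − 6Σd² / [n(n²−1)] = 1 − 6×68 / (6×35) = 1 − 408/210 ≈ -0.943

-0.943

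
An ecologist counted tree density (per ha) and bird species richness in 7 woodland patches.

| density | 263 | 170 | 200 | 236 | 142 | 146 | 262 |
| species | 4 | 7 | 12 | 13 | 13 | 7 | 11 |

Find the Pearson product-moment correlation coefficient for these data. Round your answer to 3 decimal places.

n = 7, Σx = 1419, Σy = 67, Σx² = 303889, Σy² = 717, Σxy = 13460
nΣxy − ΣxΣy = 94220 − 95073 = -853
nΣx² − (Σx)² = 2127223 − 2013561 = 113662; nΣy² − (Σy)² = 5019 − 4489 = 530
r = -853 / √(113662 × 530) = -853 / 7761.4986 ≈ -0.110

-0.110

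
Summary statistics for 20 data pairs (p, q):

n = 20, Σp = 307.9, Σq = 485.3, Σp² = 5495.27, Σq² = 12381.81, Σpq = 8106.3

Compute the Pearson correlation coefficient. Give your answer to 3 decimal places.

0.939

r = (nΣpq − ΣpΣq) / √[(nΣp² − (Σp)²)(nΣq² − (Σq)²)]
Numerator: 20×8106.3 − 307.9×485.3 = 12702.13
Denominator: √[(109905.4 − 94802.41)(247636.2 − 235516.09)] = √[15102.99 × 12120.11] = 13529.5935
r = 12702.13 / 13529.5935 ≈ 0.939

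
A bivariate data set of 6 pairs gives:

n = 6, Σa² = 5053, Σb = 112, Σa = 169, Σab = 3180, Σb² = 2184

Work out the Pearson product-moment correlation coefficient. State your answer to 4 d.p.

0.1532

r = (nΣab − ΣaΣb) / √[(nΣa² − (Σa)²)(nΣb² − (Σb)²)]
Numerator: 6×3180 − 169×112 = 152
Denominator: √[(30318 − 28561)(13104 − 12544)] = √[1757 × 560] = 991.9274
r = 152 / 991.9274 ≈ 0.1532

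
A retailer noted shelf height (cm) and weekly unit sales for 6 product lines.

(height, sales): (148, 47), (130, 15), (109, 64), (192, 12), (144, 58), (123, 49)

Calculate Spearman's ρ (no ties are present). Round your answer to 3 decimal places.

-0.714

Rank height: 5, 3, 1, 6, 4, 2
Rank sales: 3, 2, 6, 1, 5, 4
d = rank(height) − rank(sales): 2, 1, -5, 5, -1, -2; Σd² = 60
ρ = 1 − 6Σd² / [n(n²−1)] = 1 − 6×60 / (6×35) = 1 − 360/210 ≈ -0.714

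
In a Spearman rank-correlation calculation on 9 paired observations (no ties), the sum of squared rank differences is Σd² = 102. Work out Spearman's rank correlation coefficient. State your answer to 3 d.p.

ρ = 1 − 6Σd² / [n(n²−1)] = 1 − 6×102 / (9×80)
  = 1 − 612/720 = 1 − 0.8500 ≈ 0.150

0.150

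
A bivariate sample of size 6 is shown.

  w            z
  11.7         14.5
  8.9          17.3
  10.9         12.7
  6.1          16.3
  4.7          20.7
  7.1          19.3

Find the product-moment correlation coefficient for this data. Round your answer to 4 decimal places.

-0.8350

n = 6, Σw = 49.4, Σz = 100.8, Σw² = 444.62, Σz² = 1737.5, Σwz = 795.8
nΣwz − ΣwΣz = 4774.8 − 4979.52 = -204.72
nΣw² − (Σw)² = 2667.72 − 2440.36 = 227.36; nΣz² − (Σz)² = 10425 − 10160.64 = 264.36
r = -204.72 / √(227.36 × 264.36) = -204.72 / 245.1630 ≈ -0.8350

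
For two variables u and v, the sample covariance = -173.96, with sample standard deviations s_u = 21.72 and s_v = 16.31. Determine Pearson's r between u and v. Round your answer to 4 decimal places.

-0.4911

r = Cov(u,v) / (s_u · s_v) = -173.96 / (21.72 × 16.31)
  = -173.96 / 354.2532 ≈ -0.4911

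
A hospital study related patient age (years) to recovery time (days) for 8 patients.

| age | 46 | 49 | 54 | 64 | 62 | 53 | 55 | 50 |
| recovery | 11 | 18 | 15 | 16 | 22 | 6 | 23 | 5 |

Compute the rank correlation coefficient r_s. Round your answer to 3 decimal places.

0.500

Rank age: 1, 2, 5, 8, 7, 4, 6, 3
Rank recovery: 3, 6, 4, 5, 7, 2, 8, 1
d = rank(age) − rank(recovery): -2, -4, 1, 3, 0, 2, -2, 2; Σd² = 42
ρ = 1 − 6Σd² / [n(n²−1)] = 1 − 6×42 / (8×63) = 1 − 252/504 ≈ 0.500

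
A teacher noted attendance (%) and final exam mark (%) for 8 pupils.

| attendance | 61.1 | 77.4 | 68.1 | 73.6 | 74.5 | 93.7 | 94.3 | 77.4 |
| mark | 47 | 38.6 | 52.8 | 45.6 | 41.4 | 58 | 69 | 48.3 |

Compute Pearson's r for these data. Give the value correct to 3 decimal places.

n = 8, Σx = 620.1, Σy = 400.7, Σx² = 48991.73, Σy² = 20738.01, Σxy = 31575.2
nΣxy − ΣxΣy = 252601.6 − 248474.07 = 4127.53
nΣx² − (Σx)² = 391933.84 − 384524.01 = 7409.83; nΣy² − (Σy)² = 165904.08 − 160560.49 = 5343.59
r = 4127.53 / √(7409.83 × 5343.59) = 4127.53 / 6292.4632 ≈ 0.656

0.656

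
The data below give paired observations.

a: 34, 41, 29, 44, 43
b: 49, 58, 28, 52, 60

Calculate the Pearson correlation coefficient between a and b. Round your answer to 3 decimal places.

0.876

n = 5, Σa = 191, Σb = 247, Σa² = 7463, Σb² = 12853, Σab = 9724
nΣab − ΣaΣb = 48620 − 47177 = 1443
nΣa² − (Σa)² = 37315 − 36481 = 834; nΣb² − (Σb)² = 64265 − 61009 = 3256
r = 1443 / √(834 × 3256) = 1443 / 1647.8786 ≈ 0.876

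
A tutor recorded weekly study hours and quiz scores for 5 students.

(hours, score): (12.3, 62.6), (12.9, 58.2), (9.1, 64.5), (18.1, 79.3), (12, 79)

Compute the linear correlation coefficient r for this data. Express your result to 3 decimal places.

n = 5, Σx = 64.4, Σy = 343.6, Σx² = 872.12, Σy² = 23995.74, Σxy = 4491.04
nΣxy − ΣxΣy = 22455.2 − 22127.84 = 327.36
nΣx² − (Σx)² = 4360.6 − 4147.36 = 213.24; nΣy² − (Σy)² = 119978.7 − 118060.96 = 1917.74
r = 327.36 / √(213.24 × 1917.74) = 327.36 / 639.4833 ≈ 0.512

0.512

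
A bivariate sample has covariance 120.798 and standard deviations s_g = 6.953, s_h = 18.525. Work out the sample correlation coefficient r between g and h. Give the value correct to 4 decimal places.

r = Cov(g,h) / (s_g · s_h) = 120.798 / (6.953 × 18.525)
  = 120.798 / 128.8043 ≈ 0.9378

0.9378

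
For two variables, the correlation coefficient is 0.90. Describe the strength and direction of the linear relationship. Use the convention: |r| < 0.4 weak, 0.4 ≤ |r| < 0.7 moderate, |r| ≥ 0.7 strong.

strong positive

r = 0.90 > 0 so the relationship is positive.
|r| = 0.90, which falls in the strong range.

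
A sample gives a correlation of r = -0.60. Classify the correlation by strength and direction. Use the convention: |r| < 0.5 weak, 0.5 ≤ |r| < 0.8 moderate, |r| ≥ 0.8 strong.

r = -0.60 < 0 so the relationship is negative.
|r| = 0.60, which falls in the moderate range.

moderate negative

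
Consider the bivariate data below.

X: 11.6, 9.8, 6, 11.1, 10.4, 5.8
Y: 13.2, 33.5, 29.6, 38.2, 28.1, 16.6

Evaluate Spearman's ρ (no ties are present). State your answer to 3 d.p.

Rank X: 6, 3, 2, 5, 4, 1
Rank Y: 1, 5, 4, 6, 3, 2
d = rank(X) − rank(Y): 5, -2, -2, -1, 1, -1; Σd² = 36
ρ = 1 − 6Σd² / [n(n²−1)] = 1 − 6×36 / (6×35) = 1 − 216/210 ≈ -0.029

-0.029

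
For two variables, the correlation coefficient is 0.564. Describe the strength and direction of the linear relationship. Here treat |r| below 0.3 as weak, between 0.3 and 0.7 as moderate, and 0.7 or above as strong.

r = 0.564 > 0 so the relationship is positive.
|r| = 0.564, which falls in the moderate range.

moderate positive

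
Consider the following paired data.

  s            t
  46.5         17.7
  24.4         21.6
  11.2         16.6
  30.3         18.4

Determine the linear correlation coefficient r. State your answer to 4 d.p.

n = 4, Σs = 112.4, Σt = 74.3, Σs² = 3801.14, Σt² = 1393.97, Σst = 2093.53
nΣst − ΣsΣt = 8374.12 − 8351.32 = 22.8
nΣs² − (Σs)² = 15204.56 − 12633.76 = 2570.8; nΣt² − (Σt)² = 5575.88 − 5520.49 = 55.39
r = 22.8 / √(2570.8 × 55.39) = 22.8 / 377.3548 ≈ 0.0604

0.0604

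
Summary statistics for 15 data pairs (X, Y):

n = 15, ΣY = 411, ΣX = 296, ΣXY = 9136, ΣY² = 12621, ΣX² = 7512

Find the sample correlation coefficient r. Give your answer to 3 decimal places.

r = (nΣXY − ΣXΣY) / √[(nΣX² − (ΣX)²)(nΣY² − (ΣY)²)]
Numerator: 15×9136 − 296×411 = 15384
Denominator: √[(112680 − 87616)(189315 − 168921)] = √[25064 × 20394] = 22608.7420
r = 15384 / 22608.7420 ≈ 0.680

0.680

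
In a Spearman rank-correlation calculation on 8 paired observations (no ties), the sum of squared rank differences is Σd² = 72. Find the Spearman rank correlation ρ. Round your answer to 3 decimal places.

ρ = 1 − 6Σd² / [n(n²−1)] = 1 − 6×72 / (8×63)
  = 1 − 432/504 = 1 − 0.8571 ≈ 0.143

0.143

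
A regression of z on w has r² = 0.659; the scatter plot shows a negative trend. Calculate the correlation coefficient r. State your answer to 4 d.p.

|r| = √0.659 = 0.8118
The association is negative, so r = −0.8118.

-0.8118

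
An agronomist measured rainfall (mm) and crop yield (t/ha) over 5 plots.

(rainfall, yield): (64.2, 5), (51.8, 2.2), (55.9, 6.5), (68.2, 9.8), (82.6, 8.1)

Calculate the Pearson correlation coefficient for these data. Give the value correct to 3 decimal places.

n = 5, Σx = 322.7, Σy = 31.6, Σx² = 21403.69, Σy² = 233.74, Σxy = 2135.73
nΣxy − ΣxΣy = 10678.65 − 10197.32 = 481.33
nΣx² − (Σx)² = 107018.45 − 104135.29 = 2883.16; nΣy² − (Σy)² = 1168.7 − 998.56 = 170.14
r = 481.33 / √(2883.16 × 170.14) = 481.33 / 700.3862 ≈ 0.687

0.687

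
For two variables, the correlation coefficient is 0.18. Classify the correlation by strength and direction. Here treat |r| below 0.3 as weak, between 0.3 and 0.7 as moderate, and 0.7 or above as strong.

weak positive

r = 0.18 > 0 so the relationship is positive.
|r| = 0.18, which falls in the weak range.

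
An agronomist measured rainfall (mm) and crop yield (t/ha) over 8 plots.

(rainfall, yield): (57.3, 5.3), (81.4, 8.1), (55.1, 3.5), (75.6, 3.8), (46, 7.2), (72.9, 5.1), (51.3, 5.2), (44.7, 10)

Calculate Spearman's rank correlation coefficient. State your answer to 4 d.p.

Rank rainfall: 5, 8, 4, 7, 2, 6, 3, 1
Rank yield: 5, 7, 1, 2, 6, 3, 4, 8
d = rank(rainfall) − rank(yield): 0, 1, 3, 5, -4, 3, -1, -7; Σd² = 110
ρ = 1 − 6Σd² / [n(n²−1)] = 1 − 6×110 / (8×63) = 1 − 660/504 ≈ -0.3095

-0.3095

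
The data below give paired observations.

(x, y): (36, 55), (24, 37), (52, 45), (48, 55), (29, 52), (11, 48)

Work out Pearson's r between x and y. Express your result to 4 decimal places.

n = 6, Σx = 200, Σy = 292, Σx² = 7842, Σy² = 14452, Σxy = 9884
nΣxy − ΣxΣy = 59304 − 58400 = 904
nΣx² − (Σx)² = 47052 − 40000 = 7052; nΣy² − (Σy)² = 86712 − 85264 = 1448
r = 904 / √(7052 × 1448) = 904 / 3195.5119 ≈ 0.2829

0.2829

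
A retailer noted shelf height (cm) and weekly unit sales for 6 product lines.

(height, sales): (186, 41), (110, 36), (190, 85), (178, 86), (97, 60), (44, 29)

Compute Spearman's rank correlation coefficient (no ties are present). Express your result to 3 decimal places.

0.600

Rank height: 5, 3, 6, 4, 2, 1
Rank sales: 3, 2, 5, 6, 4, 1
d = rank(height) − rank(sales): 2, 1, 1, -2, -2, 0; Σd² = 14
ρ = 1 − 6Σd² / [n(n²−1)] = 1 − 6×14 / (6×35) = 1 − 84/210 ≈ 0.600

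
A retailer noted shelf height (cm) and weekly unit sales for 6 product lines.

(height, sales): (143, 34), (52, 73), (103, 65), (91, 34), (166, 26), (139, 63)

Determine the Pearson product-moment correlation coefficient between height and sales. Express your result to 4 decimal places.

n = 6, Σx = 694, Σy = 295, Σx² = 88920, Σy² = 16511, Σxy = 31520
nΣxy − ΣxΣy = 189120 − 204730 = -15610
nΣx² − (Σx)² = 533520 − 481636 = 51884; nΣy² − (Σy)² = 99066 − 87025 = 12041
r = -15610 / √(51884 × 12041) = -15610 / 24994.7043 ≈ -0.6245

-0.6245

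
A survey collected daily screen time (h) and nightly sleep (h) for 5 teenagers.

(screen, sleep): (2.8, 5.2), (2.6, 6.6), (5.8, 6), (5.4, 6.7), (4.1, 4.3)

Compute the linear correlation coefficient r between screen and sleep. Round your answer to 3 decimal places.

n = 5, Σx = 20.7, Σy = 28.8, Σx² = 94.21, Σy² = 169.98, Σxy = 120.33
nΣxy − ΣxΣy = 601.65 − 596.16 = 5.49
nΣx² − (Σx)² = 471.05 − 428.49 = 42.56; nΣy² − (Σy)² = 849.9 − 829.44 = 20.46
r = 5.49 / √(42.56 × 20.46) = 5.49 / 29.5089 ≈ 0.186

0.186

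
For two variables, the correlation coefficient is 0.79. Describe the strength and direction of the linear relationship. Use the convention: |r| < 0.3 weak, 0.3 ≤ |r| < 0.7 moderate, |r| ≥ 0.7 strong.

r = 0.79 > 0 so the relationship is positive.
|r| = 0.79, which falls in the strong range.

strong positive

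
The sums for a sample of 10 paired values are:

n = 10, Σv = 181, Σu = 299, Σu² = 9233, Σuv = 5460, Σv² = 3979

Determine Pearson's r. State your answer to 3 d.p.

0.106

r = (nΣuv − ΣuΣv) / √[(nΣu² − (Σu)²)(nΣv² − (Σv)²)]
Numerator: 10×5460 − 299×181 = 481
Denominator: √[(92330 − 89401)(39790 − 32761)] = √[2929 × 7029] = 4537.3936
r = 481 / 4537.3936 ≈ 0.106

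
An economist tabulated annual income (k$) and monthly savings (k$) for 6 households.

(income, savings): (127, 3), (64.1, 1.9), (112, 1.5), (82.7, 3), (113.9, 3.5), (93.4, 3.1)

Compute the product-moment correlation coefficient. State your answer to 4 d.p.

n = 6, Σx = 593.1, Σy = 16, Σx² = 61317.87, Σy² = 45.72, Σxy = 1607.08
nΣxy − ΣxΣy = 9642.48 − 9489.6 = 152.88
nΣx² − (Σx)² = 367907.22 − 351767.61 = 16139.61; nΣy² − (Σy)² = 274.32 − 256 = 18.32
r = 152.88 / √(16139.61 × 18.32) = 152.88 / 543.7625 ≈ 0.2812

0.2812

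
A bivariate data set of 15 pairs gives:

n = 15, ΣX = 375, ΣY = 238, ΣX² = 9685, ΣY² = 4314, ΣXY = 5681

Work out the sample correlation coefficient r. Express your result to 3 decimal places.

r = (nΣXY − ΣXΣY) / √[(nΣX² − (ΣX)²)(nΣY² − (ΣY)²)]
Numerator: 15×5681 − 375×238 = -4035
Denominator: √[(145275 − 140625)(64710 − 56644)] = √[4650 × 8066] = 6124.2877
r = -4035 / 6124.2877 ≈ -0.659

-0.659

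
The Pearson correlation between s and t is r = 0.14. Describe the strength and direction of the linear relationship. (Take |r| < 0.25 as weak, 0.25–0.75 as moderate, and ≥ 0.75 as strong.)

weak positive

r = 0.14 > 0 so the relationship is positive.
|r| = 0.14, which falls in the weak range.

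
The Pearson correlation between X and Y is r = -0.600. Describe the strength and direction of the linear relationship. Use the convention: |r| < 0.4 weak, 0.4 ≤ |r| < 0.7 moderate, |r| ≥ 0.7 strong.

r = -0.600 < 0 so the relationship is negative.
|r| = 0.600, which falls in the moderate range.

moderate negative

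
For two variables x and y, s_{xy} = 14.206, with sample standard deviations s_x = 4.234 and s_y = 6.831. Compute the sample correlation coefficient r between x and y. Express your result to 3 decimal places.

0.491

r = Cov(x,y) / (s_x · s_y) = 14.206 / (4.234 × 6.831)
  = 14.206 / 28.9225 ≈ 0.491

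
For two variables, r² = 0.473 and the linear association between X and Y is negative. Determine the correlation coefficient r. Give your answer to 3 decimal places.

|r| = √0.473 = 0.688
The association is negative, so r = −0.688.

-0.688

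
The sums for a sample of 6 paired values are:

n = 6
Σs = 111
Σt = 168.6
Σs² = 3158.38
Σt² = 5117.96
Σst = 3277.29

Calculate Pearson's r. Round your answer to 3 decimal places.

0.244

r = (nΣst − ΣsΣt) / √[(nΣs² − (Σs)²)(nΣt² − (Σt)²)]
Numerator: 6×3277.29 − 111×168.6 = 949.14
Denominator: √[(18950.28 − 12321)(30707.76 − 28425.96)] = √[6629.28 × 2281.8] = 3889.3047
r = 949.14 / 3889.3047 ≈ 0.244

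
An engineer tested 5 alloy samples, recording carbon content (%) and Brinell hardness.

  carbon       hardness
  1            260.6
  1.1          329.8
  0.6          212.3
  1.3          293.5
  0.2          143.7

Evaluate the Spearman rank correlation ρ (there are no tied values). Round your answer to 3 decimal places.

0.900

Rank carbon: 3, 4, 2, 5, 1
Rank hardness: 3, 5, 2, 4, 1
d = rank(carbon) − rank(hardness): 0, -1, 0, 1, 0; Σd² = 2
ρ = 1 − 6Σd² / [n(n²−1)] = 1 − 6×2 / (5×24) = 1 − 12/120 ≈ 0.900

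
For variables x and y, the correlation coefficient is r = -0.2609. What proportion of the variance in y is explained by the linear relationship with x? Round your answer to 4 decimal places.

r² = (-0.2609)² = 0.0681

0.0681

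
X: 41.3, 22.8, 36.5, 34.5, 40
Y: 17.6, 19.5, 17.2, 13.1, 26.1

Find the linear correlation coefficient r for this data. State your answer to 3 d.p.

0.149

n = 5, ΣX = 175.1, ΣY = 93.5, ΣX² = 6348.03, ΣY² = 1838.67, ΣXY = 3295.23
nΣXY − ΣXΣY = 16476.15 − 16371.85 = 104.3
nΣX² − (ΣX)² = 31740.15 − 30660.01 = 1080.14; nΣY² − (ΣY)² = 9193.35 − 8742.25 = 451.1
r = 104.3 / √(1080.14 × 451.1) = 104.3 / 698.0338 ≈ 0.149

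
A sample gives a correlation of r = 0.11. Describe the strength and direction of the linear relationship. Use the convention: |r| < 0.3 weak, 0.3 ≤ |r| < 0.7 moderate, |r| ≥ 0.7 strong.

weak positive

r = 0.11 > 0 so the relationship is positive.
|r| = 0.11, which falls in the weak range.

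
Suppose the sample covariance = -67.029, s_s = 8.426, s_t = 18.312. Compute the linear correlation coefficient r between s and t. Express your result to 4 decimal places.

r = Cov(s,t) / (s_s · s_t) = -67.029 / (8.426 × 18.312)
  = -67.029 / 154.2969 ≈ -0.4344

-0.4344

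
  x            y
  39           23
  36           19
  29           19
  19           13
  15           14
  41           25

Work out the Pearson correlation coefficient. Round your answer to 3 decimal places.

n = 6, Σx = 179, Σy = 113, Σx² = 5925, Σy² = 2241, Σxy = 3614
nΣxy − ΣxΣy = 21684 − 20227 = 1457
nΣx² − (Σx)² = 35550 − 32041 = 3509; nΣy² − (Σy)² = 13446 − 12769 = 677
r = 1457 / √(3509 × 677) = 1457 / 1541.2959 ≈ 0.945

0.945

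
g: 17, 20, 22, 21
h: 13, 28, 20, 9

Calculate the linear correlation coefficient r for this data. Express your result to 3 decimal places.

0.185

n = 4, Σg = 80, Σh = 70, Σg² = 1614, Σh² = 1434, Σgh = 1410
nΣgh − ΣgΣh = 5640 − 5600 = 40
nΣg² − (Σg)² = 6456 − 6400 = 56; nΣh² − (Σh)² = 5736 − 4900 = 836
r = 40 / √(56 × 836) = 40 / 216.3701 ≈ 0.185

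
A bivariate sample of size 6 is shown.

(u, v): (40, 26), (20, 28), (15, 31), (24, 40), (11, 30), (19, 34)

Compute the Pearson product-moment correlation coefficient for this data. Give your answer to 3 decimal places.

n = 6, Σu = 129, Σv = 189, Σu² = 3283, Σv² = 6077, Σuv = 4001
nΣuv − ΣuΣv = 24006 − 24381 = -375
nΣu² − (Σu)² = 19698 − 16641 = 3057; nΣv² − (Σv)² = 36462 − 35721 = 741
r = -375 / √(3057 × 741) = -375 / 1505.0704 ≈ -0.249

-0.249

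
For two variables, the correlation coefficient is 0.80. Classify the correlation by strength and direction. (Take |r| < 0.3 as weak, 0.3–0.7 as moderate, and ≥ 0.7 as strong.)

strong positive

r = 0.80 > 0 so the relationship is positive.
|r| = 0.80, which falls in the strong range.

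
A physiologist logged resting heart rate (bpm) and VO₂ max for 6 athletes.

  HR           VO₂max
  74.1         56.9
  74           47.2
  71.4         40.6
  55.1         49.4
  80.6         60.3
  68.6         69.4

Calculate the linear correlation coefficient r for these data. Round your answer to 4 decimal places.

0.1802

n = 6, Σx = 423.8, Σy = 323.8, Σx² = 30303.1, Σy² = 18006.62, Σxy = 22950.89
nΣxy − ΣxΣy = 137705.34 − 137226.44 = 478.9
nΣx² − (Σx)² = 181818.6 − 179606.44 = 2212.16; nΣy² − (Σy)² = 108039.72 − 104846.44 = 3193.28
r = 478.9 / √(2212.16 × 3193.28) = 478.9 / 2657.8274 ≈ 0.1802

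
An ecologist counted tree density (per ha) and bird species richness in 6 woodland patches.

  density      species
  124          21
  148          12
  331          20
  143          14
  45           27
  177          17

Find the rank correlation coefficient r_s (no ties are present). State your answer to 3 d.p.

Rank density: 2, 4, 6, 3, 1, 5
Rank species: 5, 1, 4, 2, 6, 3
d = rank(density) − rank(species): -3, 3, 2, 1, -5, 2; Σd² = 52
ρ = 1 − 6Σd² / [n(n²−1)] = 1 − 6×52 / (6×35) = 1 − 312/210 ≈ -0.486

-0.486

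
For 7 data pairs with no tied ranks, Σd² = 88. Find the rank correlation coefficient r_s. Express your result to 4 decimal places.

ρ = 1 − 6Σd² / [n(n²−1)] = 1 − 6×88 / (7×48)
  = 1 − 528/336 = 1 − 1.57143 ≈ -0.5714

-0.5714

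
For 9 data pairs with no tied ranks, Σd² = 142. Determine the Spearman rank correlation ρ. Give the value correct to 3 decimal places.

-0.183

ρ = 1 − 6Σd² / [n(n²−1)] = 1 − 6×142 / (9×80)
  = 1 − 852/720 = 1 − 1.1833 ≈ -0.183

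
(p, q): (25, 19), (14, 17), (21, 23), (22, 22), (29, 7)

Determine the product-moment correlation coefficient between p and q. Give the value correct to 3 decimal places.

-0.499

n = 5, Σp = 111, Σq = 88, Σp² = 2587, Σq² = 1712, Σpq = 1883
nΣpq − ΣpΣq = 9415 − 9768 = -353
nΣp² − (Σp)² = 12935 − 12321 = 614; nΣq² − (Σq)² = 8560 − 7744 = 816
r = -353 / √(614 × 816) = -353 / 707.8305 ≈ -0.499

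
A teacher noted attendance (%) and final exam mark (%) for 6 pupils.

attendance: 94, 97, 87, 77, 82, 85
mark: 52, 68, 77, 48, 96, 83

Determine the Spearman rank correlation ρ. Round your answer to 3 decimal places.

Rank attendance: 5, 6, 4, 1, 2, 3
Rank mark: 2, 3, 4, 1, 6, 5
d = rank(attendance) − rank(mark): 3, 3, 0, 0, -4, -2; Σd² = 38
ρ = 1 − 6Σd² / [n(n²−1)] = 1 − 6×38 / (6×35) = 1 − 228/210 ≈ -0.086

-0.086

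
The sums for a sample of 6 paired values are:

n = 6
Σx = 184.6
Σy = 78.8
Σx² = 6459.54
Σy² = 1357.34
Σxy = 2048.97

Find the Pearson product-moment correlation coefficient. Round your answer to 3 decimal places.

-0.749

r = (nΣxy − ΣxΣy) / √[(nΣx² − (Σx)²)(nΣy² − (Σy)²)]
Numerator: 6×2048.97 − 184.6×78.8 = -2252.66
Denominator: √[(38757.24 − 34077.16)(8144.04 − 6209.44)] = √[4680.08 × 1934.6] = 3009.0003
r = -2252.66 / 3009.0003 ≈ -0.749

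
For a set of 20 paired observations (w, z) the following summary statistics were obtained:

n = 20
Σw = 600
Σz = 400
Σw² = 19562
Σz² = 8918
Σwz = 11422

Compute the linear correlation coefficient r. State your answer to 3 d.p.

-0.483

r = (nΣwz − ΣwΣz) / √[(nΣw² − (Σw)²)(nΣz² − (Σz)²)]
Numerator: 20×11422 − 600×400 = -11560
Denominator: √[(391240 − 360000)(178360 − 160000)] = √[31240 × 18360] = 23949.2463
r = -11560 / 23949.2463 ≈ -0.483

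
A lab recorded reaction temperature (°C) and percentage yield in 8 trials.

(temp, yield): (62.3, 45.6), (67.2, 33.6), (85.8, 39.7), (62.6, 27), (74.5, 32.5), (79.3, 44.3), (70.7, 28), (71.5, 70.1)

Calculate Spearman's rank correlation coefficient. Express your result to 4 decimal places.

Rank temp: 1, 3, 8, 2, 6, 7, 4, 5
Rank yield: 7, 4, 5, 1, 3, 6, 2, 8
d = rank(temp) − rank(yield): -6, -1, 3, 1, 3, 1, 2, -3; Σd² = 70
ρ = 1 − 6Σd² / [n(n²−1)] = 1 − 6×70 / (8×63) = 1 − 420/504 ≈ 0.1667

0.1667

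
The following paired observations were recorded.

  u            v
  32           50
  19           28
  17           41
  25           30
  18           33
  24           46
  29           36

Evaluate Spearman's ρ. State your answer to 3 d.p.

0.321

Rank u: 7, 3, 1, 5, 2, 4, 6
Rank v: 7, 1, 5, 2, 3, 6, 4
d = rank(u) − rank(v): 0, 2, -4, 3, -1, -2, 2; Σd² = 38
ρ = 1 − 6Σd² / [n(n²−1)] = 1 − 6×38 / (7×48) = 1 − 228/336 ≈ 0.321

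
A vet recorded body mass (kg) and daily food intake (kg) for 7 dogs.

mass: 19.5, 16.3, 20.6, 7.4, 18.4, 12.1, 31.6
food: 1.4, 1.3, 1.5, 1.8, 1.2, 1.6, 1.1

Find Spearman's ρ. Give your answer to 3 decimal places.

-0.679

Rank mass: 5, 3, 6, 1, 4, 2, 7
Rank food: 4, 3, 5, 7, 2, 6, 1
d = rank(mass) − rank(food): 1, 0, 1, -6, 2, -4, 6; Σd² = 94
ρ = 1 − 6Σd² / [n(n²−1)] = 1 − 6×94 / (7×48) = 1 − 564/336 ≈ -0.679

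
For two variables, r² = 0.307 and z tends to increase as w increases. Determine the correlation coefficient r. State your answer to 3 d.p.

|r| = √0.307 = 0.554
The association is positive, so r = 0.554.

0.554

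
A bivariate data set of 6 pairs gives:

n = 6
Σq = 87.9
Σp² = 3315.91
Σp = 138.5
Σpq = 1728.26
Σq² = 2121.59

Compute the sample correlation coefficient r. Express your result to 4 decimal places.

r = (nΣpq − ΣpΣq) / √[(nΣp² − (Σp)²)(nΣq² − (Σq)²)]
Numerator: 6×1728.26 − 138.5×87.9 = -1804.59
Denominator: √[(19895.46 − 19182.25)(12729.54 − 7726.41)] = √[713.21 × 5003.13] = 1888.9898
r = -1804.59 / 1888.9898 ≈ -0.9553

-0.9553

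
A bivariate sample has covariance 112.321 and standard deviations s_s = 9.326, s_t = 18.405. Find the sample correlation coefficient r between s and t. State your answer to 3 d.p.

0.654

r = Cov(s,t) / (s_s · s_t) = 112.321 / (9.326 × 18.405)
  = 112.321 / 171.6450 ≈ 0.654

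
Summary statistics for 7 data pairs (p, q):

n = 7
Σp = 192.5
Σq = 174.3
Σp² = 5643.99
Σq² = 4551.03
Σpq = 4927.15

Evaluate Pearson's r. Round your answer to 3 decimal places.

r = (nΣpq − ΣpΣq) / √[(nΣp² − (Σp)²)(nΣq² − (Σq)²)]
Numerator: 7×4927.15 − 192.5×174.3 = 937.3
Denominator: √[(39507.93 − 37056.25)(31857.21 − 30380.49)] = √[2451.68 × 1476.72] = 1902.7467
r = 937.3 / 1902.7467 ≈ 0.493

0.493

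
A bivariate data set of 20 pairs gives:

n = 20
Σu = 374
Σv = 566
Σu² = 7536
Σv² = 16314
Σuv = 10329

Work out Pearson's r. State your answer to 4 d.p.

r = (nΣuv − ΣuΣv) / √[(nΣu² − (Σu)²)(nΣv² − (Σv)²)]
Numerator: 20×10329 − 374×566 = -5104
Denominator: √[(150720 − 139876)(326280 − 320356)] = √[10844 × 5924] = 8014.9770
r = -5104 / 8014.9770 ≈ -0.6368

-0.6368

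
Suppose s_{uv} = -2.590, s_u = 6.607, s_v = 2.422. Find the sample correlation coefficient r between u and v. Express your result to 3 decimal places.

-0.162

r = Cov(u,v) / (s_u · s_v) = -2.590 / (6.607 × 2.422)
  = -2.590 / 16.0022 ≈ -0.162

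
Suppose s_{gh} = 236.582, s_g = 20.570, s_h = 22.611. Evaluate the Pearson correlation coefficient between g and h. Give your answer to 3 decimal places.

r = Cov(g,h) / (s_g · s_h) = 236.582 / (20.570 × 22.611)
  = 236.582 / 465.1083 ≈ 0.509

0.509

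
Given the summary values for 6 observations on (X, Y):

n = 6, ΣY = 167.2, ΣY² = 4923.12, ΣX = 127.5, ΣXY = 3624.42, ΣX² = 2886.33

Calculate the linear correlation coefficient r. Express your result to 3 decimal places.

0.331

r = (nΣXY − ΣXΣY) / √[(nΣX² − (ΣX)²)(nΣY² − (ΣY)²)]
Numerator: 6×3624.42 − 127.5×167.2 = 428.52
Denominator: √[(17317.98 − 16256.25)(29538.72 − 27955.84)] = √[1061.73 × 1582.88] = 1296.3762
r = 428.52 / 1296.3762 ≈ 0.331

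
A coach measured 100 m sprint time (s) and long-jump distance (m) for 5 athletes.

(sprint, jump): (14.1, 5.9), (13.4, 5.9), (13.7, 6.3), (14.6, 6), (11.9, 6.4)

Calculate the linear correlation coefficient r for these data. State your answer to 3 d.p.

-0.678

n = 5, Σx = 67.7, Σy = 30.5, Σx² = 920.83, Σy² = 186.27, Σxy = 412.32
nΣxy − ΣxΣy = 2061.6 − 2064.85 = -3.25
nΣx² − (Σx)² = 4604.15 − 4583.29 = 20.86; nΣy² − (Σy)² = 931.35 − 930.25 = 1.1
r = -3.25 / √(20.86 × 1.1) = -3.25 / 4.7902 ≈ -0.678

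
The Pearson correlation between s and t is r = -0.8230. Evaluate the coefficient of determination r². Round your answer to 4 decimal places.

0.6773

r² = (-0.8230)² = 0.6773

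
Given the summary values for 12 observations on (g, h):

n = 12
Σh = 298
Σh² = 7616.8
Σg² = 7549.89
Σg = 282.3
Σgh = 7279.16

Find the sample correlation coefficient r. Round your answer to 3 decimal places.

0.606

r = (nΣgh − ΣgΣh) / √[(nΣg² − (Σg)²)(nΣh² − (Σh)²)]
Numerator: 12×7279.16 − 282.3×298 = 3224.52
Denominator: √[(90598.68 − 79693.29)(91401.6 − 88804)] = √[10905.39 × 2597.6] = 5322.3905
r = 3224.52 / 5322.3905 ≈ 0.606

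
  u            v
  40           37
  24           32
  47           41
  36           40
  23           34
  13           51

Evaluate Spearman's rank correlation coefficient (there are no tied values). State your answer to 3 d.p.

0.029

Rank u: 5, 3, 6, 4, 2, 1
Rank v: 3, 1, 5, 4, 2, 6
d = rank(u) − rank(v): 2, 2, 1, 0, 0, -5; Σd² = 34
ρ = 1 − 6Σd² / [n(n²−1)] = 1 − 6×34 / (6×35) = 1 − 204/210 ≈ 0.029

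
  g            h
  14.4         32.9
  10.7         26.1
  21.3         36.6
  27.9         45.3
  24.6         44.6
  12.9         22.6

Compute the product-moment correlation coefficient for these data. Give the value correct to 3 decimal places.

0.945

n = 6, Σg = 111.8, Σh = 208.1, Σg² = 2325.52, Σh² = 7655.19, Σgh = 4185.18
nΣgh − ΣgΣh = 25111.08 − 23265.58 = 1845.5
nΣg² − (Σg)² = 13953.12 − 12499.24 = 1453.88; nΣh² − (Σh)² = 45931.14 − 43305.61 = 2625.53
r = 1845.5 / √(1453.88 × 2625.53) = 1845.5 / 1953.7670 ≈ 0.945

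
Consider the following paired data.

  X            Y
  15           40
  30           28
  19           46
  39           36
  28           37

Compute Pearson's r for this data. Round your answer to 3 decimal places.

-0.587

n = 5, ΣX = 131, ΣY = 187, ΣX² = 3791, ΣY² = 7165, ΣXY = 4754
nΣXY − ΣXΣY = 23770 − 24497 = -727
nΣX² − (ΣX)² = 18955 − 17161 = 1794; nΣY² − (ΣY)² = 35825 − 34969 = 856
r = -727 / √(1794 × 856) = -727 / 1239.2191 ≈ -0.587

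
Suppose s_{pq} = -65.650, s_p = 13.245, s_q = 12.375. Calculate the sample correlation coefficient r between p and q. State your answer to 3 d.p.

r = Cov(p,q) / (s_p · s_q) = -65.650 / (13.245 × 12.375)
  = -65.650 / 163.9069 ≈ -0.401

-0.401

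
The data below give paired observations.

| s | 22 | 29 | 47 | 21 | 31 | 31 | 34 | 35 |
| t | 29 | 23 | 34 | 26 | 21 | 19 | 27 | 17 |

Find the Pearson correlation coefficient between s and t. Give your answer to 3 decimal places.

n = 8, Σs = 250, Σt = 196, Σs² = 8278, Σt² = 5022, Σst = 6202
nΣst − ΣsΣt = 49616 − 49000 = 616
nΣs² − (Σs)² = 66224 − 62500 = 3724; nΣt² − (Σt)² = 40176 − 38416 = 1760
r = 616 / √(3724 × 1760) = 616 / 2560.1250 ≈ 0.241

0.241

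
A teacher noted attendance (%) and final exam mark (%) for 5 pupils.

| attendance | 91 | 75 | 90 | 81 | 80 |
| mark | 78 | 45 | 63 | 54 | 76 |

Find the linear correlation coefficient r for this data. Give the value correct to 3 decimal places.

n = 5, Σx = 417, Σy = 316, Σx² = 34967, Σy² = 20770, Σxy = 26597
nΣxy − ΣxΣy = 132985 − 131772 = 1213
nΣx² − (Σx)² = 174835 − 173889 = 946; nΣy² − (Σy)² = 103850 − 99856 = 3994
r = 1213 / √(946 × 3994) = 1213 / 1943.7911 ≈ 0.624

0.624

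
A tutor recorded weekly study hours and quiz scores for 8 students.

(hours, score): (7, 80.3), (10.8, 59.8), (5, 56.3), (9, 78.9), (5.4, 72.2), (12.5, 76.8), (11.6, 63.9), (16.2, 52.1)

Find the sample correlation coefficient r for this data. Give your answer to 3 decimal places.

n = 8, Σx = 77.5, Σy = 540.3, Σx² = 854.05, Σy² = 37327.73, Σxy = 5134.68
nΣxy − ΣxΣy = 41077.44 − 41873.25 = -795.81
nΣx² − (Σx)² = 6832.4 − 6006.25 = 826.15; nΣy² − (Σy)² = 298621.84 − 291924.09 = 6697.75
r = -795.81 / √(826.15 × 6697.75) = -795.81 / 2352.3066 ≈ -0.338

-0.338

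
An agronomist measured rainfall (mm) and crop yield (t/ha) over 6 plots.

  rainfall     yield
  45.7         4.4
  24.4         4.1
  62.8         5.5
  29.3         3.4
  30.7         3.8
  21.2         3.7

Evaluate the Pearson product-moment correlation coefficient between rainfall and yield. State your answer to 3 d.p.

n = 6, Σx = 214.1, Σy = 24.9, Σx² = 8878.11, Σy² = 106.11, Σxy = 941.24
nΣxy − ΣxΣy = 5647.44 − 5331.09 = 316.35
nΣx² − (Σx)² = 53268.66 − 45838.81 = 7429.85; nΣy² − (Σy)² = 636.66 − 620.01 = 16.65
r = 316.35 / √(7429.85 × 16.65) = 316.35 / 351.7201 ≈ 0.899

0.899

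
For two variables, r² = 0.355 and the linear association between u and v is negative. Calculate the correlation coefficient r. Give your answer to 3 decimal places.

|r| = √0.355 = 0.596
The association is negative, so r = −0.596.

-0.596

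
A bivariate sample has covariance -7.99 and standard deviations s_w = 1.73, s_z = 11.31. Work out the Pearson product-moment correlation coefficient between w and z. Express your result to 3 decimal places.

-0.408

r = Cov(w,z) / (s_w · s_z) = -7.99 / (1.73 × 11.31)
  = -7.99 / 19.5663 ≈ -0.408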